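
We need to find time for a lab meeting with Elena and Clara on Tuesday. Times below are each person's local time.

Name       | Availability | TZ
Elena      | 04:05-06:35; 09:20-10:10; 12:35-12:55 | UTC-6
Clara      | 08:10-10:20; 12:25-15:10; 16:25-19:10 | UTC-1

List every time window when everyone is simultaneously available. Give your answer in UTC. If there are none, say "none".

Elena in UTC: 10:05-12:35, 15:20-16:10, 18:35-18:55 (add 6h to convert from UTC-6).
Clara in UTC: 09:10-11:20, 13:25-16:10, 17:25-20:10 (add 1h to convert from UTC-1).
Elena ∩ Clara: 10:05-11:20, 15:20-16:10, 18:35-18:55.
Those are the intersection windows.

10:05-11:20, 15:20-16:10, 18:35-18:55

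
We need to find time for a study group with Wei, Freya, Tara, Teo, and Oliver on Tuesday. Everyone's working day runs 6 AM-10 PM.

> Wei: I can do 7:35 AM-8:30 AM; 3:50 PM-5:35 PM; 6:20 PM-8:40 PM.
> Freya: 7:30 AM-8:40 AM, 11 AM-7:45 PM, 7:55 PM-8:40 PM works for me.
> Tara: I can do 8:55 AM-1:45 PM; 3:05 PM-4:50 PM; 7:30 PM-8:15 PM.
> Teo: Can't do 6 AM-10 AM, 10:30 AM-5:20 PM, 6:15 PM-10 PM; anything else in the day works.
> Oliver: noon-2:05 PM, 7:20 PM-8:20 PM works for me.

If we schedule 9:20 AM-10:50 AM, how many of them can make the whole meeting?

Wei free: 07:35-08:30, 15:50-17:35, 18:20-20:40.
Freya free: 07:30-08:40, 11:00-19:45, 19:55-20:40.
Tara free: 08:55-13:45, 15:05-16:50, 19:30-20:15.
Teo free: 10:00-10:30, 17:20-18:15 (invert busy blocks within the working day).
Oliver free: 12:00-14:05, 19:20-20:20.
Tara can make the full 09:20-10:50 slot — that's 1.

1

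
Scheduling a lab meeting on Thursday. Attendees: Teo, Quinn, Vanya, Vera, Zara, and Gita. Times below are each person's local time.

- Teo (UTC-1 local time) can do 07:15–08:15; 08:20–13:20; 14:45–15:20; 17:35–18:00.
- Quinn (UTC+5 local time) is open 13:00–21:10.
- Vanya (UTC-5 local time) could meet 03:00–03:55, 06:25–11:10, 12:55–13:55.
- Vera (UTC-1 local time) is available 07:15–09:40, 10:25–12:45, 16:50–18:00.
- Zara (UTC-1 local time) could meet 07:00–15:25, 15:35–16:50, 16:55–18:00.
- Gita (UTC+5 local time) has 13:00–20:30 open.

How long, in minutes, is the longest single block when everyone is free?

140

Teo in UTC: 08:15-09:15, 09:20-14:20, 15:45-16:20, 18:35-19:00 (add 1h to convert from UTC-1).
Quinn in UTC: 08:00-16:10 (subtract 5h to convert from UTC+5).
Vanya in UTC: 08:00-08:55, 11:25-16:10, 17:55-18:55 (add 5h to convert from UTC-5).
Vera in UTC: 08:15-10:40, 11:25-13:45, 17:50-19:00 (add 1h to convert from UTC-1).
Zara in UTC: 08:00-16:25, 16:35-17:50, 17:55-19:00 (add 1h to convert from UTC-1).
Gita in UTC: 08:00-15:30 (subtract 5h to convert from UTC+5).
Teo ∩ Quinn: 08:15-09:15, 09:20-14:20, 15:45-16:10.
Teo ∩ Quinn ∩ Vanya: 08:15-08:55, 11:25-14:20, 15:45-16:10.
Teo ∩ Quinn ∩ Vanya ∩ Vera: 08:15-08:55, 11:25-13:45.
Teo ∩ Quinn ∩ Vanya ∩ Vera ∩ Zara: 08:15-08:55, 11:25-13:45.
Teo ∩ Quinn ∩ Vanya ∩ Vera ∩ Zara ∩ Gita: 08:15-08:55, 11:25-13:45.
The longest is 11:25-13:45 at 140 minutes.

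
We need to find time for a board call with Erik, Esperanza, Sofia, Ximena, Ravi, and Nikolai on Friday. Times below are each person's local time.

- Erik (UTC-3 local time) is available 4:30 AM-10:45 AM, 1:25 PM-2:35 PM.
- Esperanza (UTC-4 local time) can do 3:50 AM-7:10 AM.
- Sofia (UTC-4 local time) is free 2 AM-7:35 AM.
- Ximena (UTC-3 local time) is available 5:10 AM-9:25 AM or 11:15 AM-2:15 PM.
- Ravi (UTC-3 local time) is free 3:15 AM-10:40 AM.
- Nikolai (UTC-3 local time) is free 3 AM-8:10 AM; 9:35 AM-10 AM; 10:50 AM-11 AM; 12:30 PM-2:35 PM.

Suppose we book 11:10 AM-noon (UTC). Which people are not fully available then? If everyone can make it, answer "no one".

Esperanza, Nikolai, Sofia

Erik in UTC: 07:30-13:45, 16:25-17:35 (add 3h to convert from UTC-3).
Esperanza in UTC: 07:50-11:10 (add 4h to convert from UTC-4).
Sofia in UTC: 06:00-11:35 (add 4h to convert from UTC-4).
Ximena in UTC: 08:10-12:25, 14:15-17:15 (add 3h to convert from UTC-3).
Ravi in UTC: 06:15-13:40 (add 3h to convert from UTC-3).
Nikolai in UTC: 06:00-11:10, 12:35-13:00, 13:50-14:00, 15:30-17:35 (add 3h to convert from UTC-3).
Erik: free for 11:10-12:00. Esperanza: not fully free for 11:10-12:00. Sofia: not fully free for 11:10-12:00. Ximena: free for 11:10-12:00. Ravi: free for 11:10-12:00. Nikolai: not fully free for 11:10-12:00.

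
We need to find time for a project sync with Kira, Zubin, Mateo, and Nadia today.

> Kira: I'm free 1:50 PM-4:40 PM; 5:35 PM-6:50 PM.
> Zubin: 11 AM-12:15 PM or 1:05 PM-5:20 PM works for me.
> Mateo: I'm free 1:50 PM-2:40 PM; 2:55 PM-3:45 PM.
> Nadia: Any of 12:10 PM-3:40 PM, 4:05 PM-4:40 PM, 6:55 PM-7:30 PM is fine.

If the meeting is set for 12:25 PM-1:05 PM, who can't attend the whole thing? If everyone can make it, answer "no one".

Kira, Mateo, Zubin

Kira: not fully free for 12:25-13:05. Zubin: not fully free for 12:25-13:05. Mateo: not fully free for 12:25-13:05. Nadia: free for 12:25-13:05.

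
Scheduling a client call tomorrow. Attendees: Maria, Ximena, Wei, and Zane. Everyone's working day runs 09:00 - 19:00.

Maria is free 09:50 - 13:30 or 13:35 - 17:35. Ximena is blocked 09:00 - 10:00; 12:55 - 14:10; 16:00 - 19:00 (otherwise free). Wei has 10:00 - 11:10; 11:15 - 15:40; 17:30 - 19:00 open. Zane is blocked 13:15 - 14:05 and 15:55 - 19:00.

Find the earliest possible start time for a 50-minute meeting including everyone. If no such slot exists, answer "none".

Maria free: 09:50-13:30, 13:35-17:35.
Ximena free: 10:00-12:55, 14:10-16:00 (invert busy blocks within the working day).
Wei free: 10:00-11:10, 11:15-15:40, 17:30-19:00.
Zane free: 09:00-13:15, 14:05-15:55 (invert busy blocks within the working day).
Maria ∩ Ximena: 10:00-12:55, 14:10-16:00.
Maria ∩ Ximena ∩ Wei: 10:00-11:10, 11:15-12:55, 14:10-15:40.
Maria ∩ Ximena ∩ Wei ∩ Zane: 10:00-11:10, 11:15-12:55, 14:10-15:40.
The first common window of at least 50 minutes is 10:00-11:10, so the earliest start is 10:00.

10:00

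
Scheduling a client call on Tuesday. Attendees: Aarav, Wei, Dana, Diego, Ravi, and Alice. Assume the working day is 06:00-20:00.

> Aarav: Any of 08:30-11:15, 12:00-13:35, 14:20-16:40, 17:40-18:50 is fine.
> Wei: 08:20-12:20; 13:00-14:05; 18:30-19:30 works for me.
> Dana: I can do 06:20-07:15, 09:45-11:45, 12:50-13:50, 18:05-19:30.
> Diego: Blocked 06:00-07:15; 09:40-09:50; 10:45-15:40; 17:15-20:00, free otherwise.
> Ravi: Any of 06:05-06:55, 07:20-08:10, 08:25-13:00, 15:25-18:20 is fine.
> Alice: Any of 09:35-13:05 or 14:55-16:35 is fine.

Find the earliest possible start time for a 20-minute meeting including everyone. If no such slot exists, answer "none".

Aarav free: 08:30-11:15, 12:00-13:35, 14:20-16:40, 17:40-18:50.
Wei free: 08:20-12:20, 13:00-14:05, 18:30-19:30.
Dana free: 06:20-07:15, 09:45-11:45, 12:50-13:50, 18:05-19:30.
Diego free: 07:15-09:40, 09:50-10:45, 15:40-17:15 (invert busy blocks within the working day).
Ravi free: 06:05-06:55, 07:20-08:10, 08:25-13:00, 15:25-18:20.
Alice free: 09:35-13:05, 14:55-16:35.
Aarav ∩ Wei: 08:30-11:15, 12:00-12:20, 13:00-13:35, 18:30-18:50.
Aarav ∩ Wei ∩ Dana: 09:45-11:15, 13:00-13:35, 18:30-18:50.
Aarav ∩ Wei ∩ Dana ∩ Diego: 09:50-10:45.
Aarav ∩ Wei ∩ Dana ∩ Diego ∩ Ravi: 09:50-10:45.
Aarav ∩ Wei ∩ Dana ∩ Diego ∩ Ravi ∩ Alice: 09:50-10:45.
The first common window of at least 20 minutes is 09:50-10:45, so the earliest start is 09:50.

09:50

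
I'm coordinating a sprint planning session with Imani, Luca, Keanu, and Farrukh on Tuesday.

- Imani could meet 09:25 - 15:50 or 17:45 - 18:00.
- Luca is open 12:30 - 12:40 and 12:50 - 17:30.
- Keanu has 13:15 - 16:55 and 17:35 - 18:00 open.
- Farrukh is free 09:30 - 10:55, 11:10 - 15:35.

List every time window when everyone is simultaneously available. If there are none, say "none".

Imani ∩ Luca: 12:30-12:40, 12:50-15:50.
Imani ∩ Luca ∩ Keanu: 13:15-15:50.
Imani ∩ Luca ∩ Keanu ∩ Farrukh: 13:15-15:35.
So the common availability across everyone is 13:15-15:35.

13:15-15:35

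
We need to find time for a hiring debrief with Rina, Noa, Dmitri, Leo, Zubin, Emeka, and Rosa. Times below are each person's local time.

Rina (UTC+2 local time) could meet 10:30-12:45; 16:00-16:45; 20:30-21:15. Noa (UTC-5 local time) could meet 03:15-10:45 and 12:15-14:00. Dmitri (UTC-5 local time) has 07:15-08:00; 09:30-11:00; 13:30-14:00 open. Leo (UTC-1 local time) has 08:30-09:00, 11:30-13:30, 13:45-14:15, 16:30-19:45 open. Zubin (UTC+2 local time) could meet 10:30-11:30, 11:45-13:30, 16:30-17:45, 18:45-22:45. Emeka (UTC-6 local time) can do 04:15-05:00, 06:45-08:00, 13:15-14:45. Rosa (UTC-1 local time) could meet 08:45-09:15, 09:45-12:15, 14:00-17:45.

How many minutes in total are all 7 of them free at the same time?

0

Rina in UTC: 08:30-10:45, 14:00-14:45, 18:30-19:15 (subtract 2h to convert from UTC+2).
Noa in UTC: 08:15-15:45, 17:15-19:00 (add 5h to convert from UTC-5).
Dmitri in UTC: 12:15-13:00, 14:30-16:00, 18:30-19:00 (add 5h to convert from UTC-5).
Leo in UTC: 09:30-10:00, 12:30-14:30, 14:45-15:15, 17:30-20:45 (add 1h to convert from UTC-1).
Zubin in UTC: 08:30-09:30, 09:45-11:30, 14:30-15:45, 16:45-20:45 (subtract 2h to convert from UTC+2).
Emeka in UTC: 10:15-11:00, 12:45-14:00, 19:15-20:45 (add 6h to convert from UTC-6).
Rosa in UTC: 09:45-10:15, 10:45-13:15, 15:00-18:45 (add 1h to convert from UTC-1).
Rina ∩ Noa: 08:30-10:45, 14:00-14:45, 18:30-19:00.
Rina ∩ Noa ∩ Dmitri: 14:30-14:45, 18:30-19:00.
Rina ∩ Noa ∩ Dmitri ∩ Leo: 18:30-19:00.
Rina ∩ Noa ∩ Dmitri ∩ Leo ∩ Zubin: 18:30-19:00.
Rina ∩ Noa ∩ Dmitri ∩ Leo ∩ Zubin ∩ Emeka: ∅.
Rina ∩ Noa ∩ Dmitri ∩ Leo ∩ Zubin ∩ Emeka ∩ Rosa: ∅.
There is no time when everyone is free.
There is no common window, so the total is 0 minutes.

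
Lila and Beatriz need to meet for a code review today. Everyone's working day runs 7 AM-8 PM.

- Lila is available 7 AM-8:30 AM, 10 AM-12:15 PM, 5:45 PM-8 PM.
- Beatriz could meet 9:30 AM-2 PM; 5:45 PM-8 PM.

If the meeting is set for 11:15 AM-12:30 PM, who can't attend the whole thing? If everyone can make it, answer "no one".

Lila

Lila: not fully free for 11:15-12:30. Beatriz: free for 11:15-12:30.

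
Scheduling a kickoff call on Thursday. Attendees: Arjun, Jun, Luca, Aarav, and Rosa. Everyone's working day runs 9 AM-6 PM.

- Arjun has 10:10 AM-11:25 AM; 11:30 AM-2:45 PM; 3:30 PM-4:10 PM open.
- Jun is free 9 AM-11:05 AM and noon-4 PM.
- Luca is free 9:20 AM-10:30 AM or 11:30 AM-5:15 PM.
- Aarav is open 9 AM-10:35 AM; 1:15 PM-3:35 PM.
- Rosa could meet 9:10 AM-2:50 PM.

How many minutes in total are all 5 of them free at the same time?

Arjun ∩ Jun: 10:10-11:05, 12:00-14:45, 15:30-16:00.
Arjun ∩ Jun ∩ Luca: 10:10-10:30, 12:00-14:45, 15:30-16:00.
Arjun ∩ Jun ∩ Luca ∩ Aarav: 10:10-10:30, 13:15-14:45, 15:30-15:35.
Arjun ∩ Jun ∩ Luca ∩ Aarav ∩ Rosa: 10:10-10:30, 13:15-14:45.
So the common availability across everyone is 10:10-10:30, 13:15-14:45.
Summing the common windows: 20 + 90 = 110 minutes.

110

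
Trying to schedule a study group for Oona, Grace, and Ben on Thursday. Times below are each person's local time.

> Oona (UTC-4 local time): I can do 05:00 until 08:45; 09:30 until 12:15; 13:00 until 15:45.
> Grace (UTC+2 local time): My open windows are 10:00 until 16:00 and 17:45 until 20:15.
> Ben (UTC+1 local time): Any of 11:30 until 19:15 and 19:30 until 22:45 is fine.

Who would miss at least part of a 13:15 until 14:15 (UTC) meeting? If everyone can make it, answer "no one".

Grace, Oona

Oona in UTC: 09:00-12:45, 13:30-16:15, 17:00-19:45 (add 4h to convert from UTC-4).
Grace in UTC: 08:00-14:00, 15:45-18:15 (subtract 2h to convert from UTC+2).
Ben in UTC: 10:30-18:15, 18:30-21:45 (subtract 1h to convert from UTC+1).
Oona: not fully free for 13:15-14:15. Grace: not fully free for 13:15-14:15. Ben: free for 13:15-14:15.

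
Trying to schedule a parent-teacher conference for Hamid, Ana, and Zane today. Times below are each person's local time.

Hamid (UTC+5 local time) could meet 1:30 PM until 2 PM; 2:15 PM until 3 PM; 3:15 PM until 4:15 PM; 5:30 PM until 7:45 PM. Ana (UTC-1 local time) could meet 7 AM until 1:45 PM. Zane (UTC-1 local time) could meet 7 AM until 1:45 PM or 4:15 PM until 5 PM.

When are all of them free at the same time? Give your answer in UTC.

08:30-09:00, 09:15-10:00, 10:15-11:15, 12:30-14:45

Hamid in UTC: 08:30-09:00, 09:15-10:00, 10:15-11:15, 12:30-14:45 (subtract 5h to convert from UTC+5).
Ana in UTC: 08:00-14:45 (add 1h to convert from UTC-1).
Zane in UTC: 08:00-14:45, 17:15-18:00 (add 1h to convert from UTC-1).
Hamid ∩ Ana: 08:30-09:00, 09:15-10:00, 10:15-11:15, 12:30-14:45.
Hamid ∩ Ana ∩ Zane: 08:30-09:00, 09:15-10:00, 10:15-11:15, 12:30-14:45.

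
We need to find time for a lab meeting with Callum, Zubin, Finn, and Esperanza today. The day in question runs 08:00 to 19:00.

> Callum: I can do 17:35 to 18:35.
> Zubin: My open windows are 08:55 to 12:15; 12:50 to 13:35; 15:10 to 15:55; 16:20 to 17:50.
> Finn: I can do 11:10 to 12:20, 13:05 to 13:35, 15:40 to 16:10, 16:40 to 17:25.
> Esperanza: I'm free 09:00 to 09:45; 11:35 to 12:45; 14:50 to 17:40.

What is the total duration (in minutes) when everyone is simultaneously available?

0

Callum ∩ Zubin: 17:35-17:50.
Callum ∩ Zubin ∩ Finn: ∅.
Callum ∩ Zubin ∩ Finn ∩ Esperanza: ∅.
There is no time when everyone is free.
There is no common window, so the total is 0 minutes.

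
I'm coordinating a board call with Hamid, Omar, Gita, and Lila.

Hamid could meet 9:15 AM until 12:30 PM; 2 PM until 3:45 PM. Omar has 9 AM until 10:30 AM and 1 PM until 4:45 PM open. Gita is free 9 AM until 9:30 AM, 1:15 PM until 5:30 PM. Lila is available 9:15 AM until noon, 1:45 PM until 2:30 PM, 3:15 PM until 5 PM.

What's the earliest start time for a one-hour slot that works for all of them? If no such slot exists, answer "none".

none

Hamid ∩ Omar: 09:15-10:30, 14:00-15:45.
Hamid ∩ Omar ∩ Gita: 09:15-09:30, 14:00-15:45.
Hamid ∩ Omar ∩ Gita ∩ Lila: 09:15-09:30, 14:00-14:30, 15:15-15:45.
No common window is at least 60 minutes long.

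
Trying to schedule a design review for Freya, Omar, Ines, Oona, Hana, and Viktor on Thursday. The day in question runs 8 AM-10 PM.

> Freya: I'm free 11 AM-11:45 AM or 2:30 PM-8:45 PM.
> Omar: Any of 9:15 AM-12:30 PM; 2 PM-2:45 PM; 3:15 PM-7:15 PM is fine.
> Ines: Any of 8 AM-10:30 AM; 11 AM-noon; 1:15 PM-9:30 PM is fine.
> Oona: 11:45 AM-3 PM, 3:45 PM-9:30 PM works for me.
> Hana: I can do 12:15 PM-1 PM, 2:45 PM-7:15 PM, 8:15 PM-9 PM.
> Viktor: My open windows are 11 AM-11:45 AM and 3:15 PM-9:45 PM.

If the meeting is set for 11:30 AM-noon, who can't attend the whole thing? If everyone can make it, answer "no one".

Freya: not fully free for 11:30-12:00. Omar: free for 11:30-12:00. Ines: free for 11:30-12:00. Oona: not fully free for 11:30-12:00. Hana: not fully free for 11:30-12:00. Viktor: not fully free for 11:30-12:00.

Freya, Hana, Oona, Viktor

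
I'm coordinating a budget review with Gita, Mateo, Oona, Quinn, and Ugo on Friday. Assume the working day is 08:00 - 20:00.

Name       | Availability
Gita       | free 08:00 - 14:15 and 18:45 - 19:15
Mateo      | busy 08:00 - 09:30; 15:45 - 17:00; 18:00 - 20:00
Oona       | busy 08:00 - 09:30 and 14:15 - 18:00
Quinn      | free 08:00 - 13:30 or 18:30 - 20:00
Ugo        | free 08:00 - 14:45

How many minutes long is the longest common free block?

240

Gita free: 08:00-14:15, 18:45-19:15.
Mateo free: 09:30-15:45, 17:00-18:00 (invert busy blocks within the working day).
Oona free: 09:30-14:15, 18:00-20:00 (invert busy blocks within the working day).
Quinn free: 08:00-13:30, 18:30-20:00.
Ugo free: 08:00-14:45.
Gita ∩ Mateo: 09:30-14:15.
Gita ∩ Mateo ∩ Oona: 09:30-14:15.
Gita ∩ Mateo ∩ Oona ∩ Quinn: 09:30-13:30.
Gita ∩ Mateo ∩ Oona ∩ Quinn ∩ Ugo: 09:30-13:30.
Those are the intersection windows.
The longest is 09:30-13:30 at 240 minutes.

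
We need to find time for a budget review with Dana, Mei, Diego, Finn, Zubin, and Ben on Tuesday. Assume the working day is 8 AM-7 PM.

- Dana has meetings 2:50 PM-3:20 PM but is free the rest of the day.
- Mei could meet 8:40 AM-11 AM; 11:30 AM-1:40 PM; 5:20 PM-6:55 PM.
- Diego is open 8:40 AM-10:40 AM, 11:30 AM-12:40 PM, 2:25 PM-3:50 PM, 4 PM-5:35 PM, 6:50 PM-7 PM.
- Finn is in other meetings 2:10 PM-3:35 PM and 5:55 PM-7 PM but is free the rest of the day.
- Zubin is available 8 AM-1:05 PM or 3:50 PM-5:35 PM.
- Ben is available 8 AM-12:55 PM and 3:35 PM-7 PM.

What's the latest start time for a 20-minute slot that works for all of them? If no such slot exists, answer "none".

Dana free: 08:00-14:50, 15:20-19:00 (invert busy blocks within the working day).
Mei free: 08:40-11:00, 11:30-13:40, 17:20-18:55.
Diego free: 08:40-10:40, 11:30-12:40, 14:25-15:50, 16:00-17:35, 18:50-19:00.
Finn free: 08:00-14:10, 15:35-17:55 (invert busy blocks within the working day).
Zubin free: 08:00-13:05, 15:50-17:35.
Ben free: 08:00-12:55, 15:35-19:00.
Dana ∩ Mei: 08:40-11:00, 11:30-13:40, 17:20-18:55.
Dana ∩ Mei ∩ Diego: 08:40-10:40, 11:30-12:40, 17:20-17:35, 18:50-18:55.
Dana ∩ Mei ∩ Diego ∩ Finn: 08:40-10:40, 11:30-12:40, 17:20-17:35.
Dana ∩ Mei ∩ Diego ∩ Finn ∩ Zubin: 08:40-10:40, 11:30-12:40, 17:20-17:35.
Dana ∩ Mei ∩ Diego ∩ Finn ∩ Zubin ∩ Ben: 08:40-10:40, 11:30-12:40, 17:20-17:35.
The last common window of at least 20 minutes is 11:30-12:40; a 20-minute meeting can start as late as 12:20 and still end by 12:40.

12:20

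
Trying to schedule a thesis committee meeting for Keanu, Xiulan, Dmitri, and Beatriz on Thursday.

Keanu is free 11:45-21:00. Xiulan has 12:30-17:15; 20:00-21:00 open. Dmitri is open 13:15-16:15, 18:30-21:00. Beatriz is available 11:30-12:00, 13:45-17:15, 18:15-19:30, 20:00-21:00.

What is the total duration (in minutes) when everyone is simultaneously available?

Keanu ∩ Xiulan: 12:30-17:15, 20:00-21:00.
Keanu ∩ Xiulan ∩ Dmitri: 13:15-16:15, 20:00-21:00.
Keanu ∩ Xiulan ∩ Dmitri ∩ Beatriz: 13:45-16:15, 20:00-21:00.
Those are the intersection windows.
Summing the common windows: 150 + 60 = 210 minutes.

210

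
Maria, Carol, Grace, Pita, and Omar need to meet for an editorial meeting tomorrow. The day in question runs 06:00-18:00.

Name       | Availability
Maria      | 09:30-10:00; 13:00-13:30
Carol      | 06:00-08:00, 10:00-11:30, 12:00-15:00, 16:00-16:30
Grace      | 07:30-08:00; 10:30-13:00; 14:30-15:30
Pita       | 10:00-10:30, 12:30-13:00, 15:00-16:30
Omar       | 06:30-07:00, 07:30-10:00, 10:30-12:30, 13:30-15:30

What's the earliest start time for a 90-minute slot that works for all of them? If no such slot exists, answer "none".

Maria ∩ Carol: 13:00-13:30.
Maria ∩ Carol ∩ Grace: ∅.
Maria ∩ Carol ∩ Grace ∩ Pita: ∅.
Maria ∩ Carol ∩ Grace ∩ Pita ∩ Omar: ∅.
There is no time when everyone is free.
No common window is at least 90 minutes long.

none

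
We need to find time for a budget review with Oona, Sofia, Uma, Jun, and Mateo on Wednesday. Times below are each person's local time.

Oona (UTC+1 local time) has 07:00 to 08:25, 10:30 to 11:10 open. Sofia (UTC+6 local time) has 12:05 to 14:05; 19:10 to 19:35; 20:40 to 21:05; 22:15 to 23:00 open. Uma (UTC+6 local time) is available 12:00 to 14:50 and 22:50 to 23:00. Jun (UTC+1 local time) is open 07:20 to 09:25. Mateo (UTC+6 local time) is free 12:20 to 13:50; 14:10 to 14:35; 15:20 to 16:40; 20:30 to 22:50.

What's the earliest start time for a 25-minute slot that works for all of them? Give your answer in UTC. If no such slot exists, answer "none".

Oona in UTC: 06:00-07:25, 09:30-10:10 (subtract 1h to convert from UTC+1).
Sofia in UTC: 06:05-08:05, 13:10-13:35, 14:40-15:05, 16:15-17:00 (subtract 6h to convert from UTC+6).
Uma in UTC: 06:00-08:50, 16:50-17:00 (subtract 6h to convert from UTC+6).
Jun in UTC: 06:20-08:25 (subtract 1h to convert from UTC+1).
Mateo in UTC: 06:20-07:50, 08:10-08:35, 09:20-10:40, 14:30-16:50 (subtract 6h to convert from UTC+6).
Oona ∩ Sofia: 06:05-07:25.
Oona ∩ Sofia ∩ Uma: 06:05-07:25.
Oona ∩ Sofia ∩ Uma ∩ Jun: 06:20-07:25.
Oona ∩ Sofia ∩ Uma ∩ Jun ∩ Mateo: 06:20-07:25.
The first common window of at least 25 minutes is 06:20-07:25, so the earliest start is 06:20.

06:20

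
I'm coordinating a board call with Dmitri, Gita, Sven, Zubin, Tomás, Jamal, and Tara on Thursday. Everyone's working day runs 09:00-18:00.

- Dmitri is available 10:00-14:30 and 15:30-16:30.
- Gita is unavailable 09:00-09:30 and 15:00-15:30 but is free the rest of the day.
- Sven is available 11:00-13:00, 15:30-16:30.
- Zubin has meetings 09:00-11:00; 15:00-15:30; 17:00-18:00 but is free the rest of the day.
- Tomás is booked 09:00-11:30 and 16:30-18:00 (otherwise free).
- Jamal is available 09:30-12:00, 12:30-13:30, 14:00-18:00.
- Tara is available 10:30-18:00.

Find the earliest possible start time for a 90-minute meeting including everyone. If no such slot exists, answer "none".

none

Dmitri free: 10:00-14:30, 15:30-16:30.
Gita free: 09:30-15:00, 15:30-18:00 (invert busy blocks within the working day).
Sven free: 11:00-13:00, 15:30-16:30.
Zubin free: 11:00-15:00, 15:30-17:00 (invert busy blocks within the working day).
Tomás free: 11:30-16:30 (invert busy blocks within the working day).
Jamal free: 09:30-12:00, 12:30-13:30, 14:00-18:00.
Tara free: 10:30-18:00.
Dmitri ∩ Gita: 10:00-14:30, 15:30-16:30.
Dmitri ∩ Gita ∩ Sven: 11:00-13:00, 15:30-16:30.
Dmitri ∩ Gita ∩ Sven ∩ Zubin: 11:00-13:00, 15:30-16:30.
Dmitri ∩ Gita ∩ Sven ∩ Zubin ∩ Tomás: 11:30-13:00, 15:30-16:30.
Dmitri ∩ Gita ∩ Sven ∩ Zubin ∩ Tomás ∩ Jamal: 11:30-12:00, 12:30-13:00, 15:30-16:30.
Dmitri ∩ Gita ∩ Sven ∩ Zubin ∩ Tomás ∩ Jamal ∩ Tara: 11:30-12:00, 12:30-13:00, 15:30-16:30.
No common window is at least 90 minutes long.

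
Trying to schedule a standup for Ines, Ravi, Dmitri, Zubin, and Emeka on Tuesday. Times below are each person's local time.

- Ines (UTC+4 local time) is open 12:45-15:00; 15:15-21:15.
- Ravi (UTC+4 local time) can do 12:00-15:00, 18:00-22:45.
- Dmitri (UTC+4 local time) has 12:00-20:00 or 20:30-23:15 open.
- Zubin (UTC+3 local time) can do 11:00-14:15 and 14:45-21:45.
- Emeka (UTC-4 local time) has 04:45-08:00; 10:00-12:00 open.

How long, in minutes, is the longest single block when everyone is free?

135

Ines in UTC: 08:45-11:00, 11:15-17:15 (subtract 4h to convert from UTC+4).
Ravi in UTC: 08:00-11:00, 14:00-18:45 (subtract 4h to convert from UTC+4).
Dmitri in UTC: 08:00-16:00, 16:30-19:15 (subtract 4h to convert from UTC+4).
Zubin in UTC: 08:00-11:15, 11:45-18:45 (subtract 3h to convert from UTC+3).
Emeka in UTC: 08:45-12:00, 14:00-16:00 (add 4h to convert from UTC-4).
Ines ∩ Ravi: 08:45-11:00, 14:00-17:15.
Ines ∩ Ravi ∩ Dmitri: 08:45-11:00, 14:00-16:00, 16:30-17:15.
Ines ∩ Ravi ∩ Dmitri ∩ Zubin: 08:45-11:00, 14:00-16:00, 16:30-17:15.
Ines ∩ Ravi ∩ Dmitri ∩ Zubin ∩ Emeka: 08:45-11:00, 14:00-16:00.
The longest is 08:45-11:00 at 135 minutes.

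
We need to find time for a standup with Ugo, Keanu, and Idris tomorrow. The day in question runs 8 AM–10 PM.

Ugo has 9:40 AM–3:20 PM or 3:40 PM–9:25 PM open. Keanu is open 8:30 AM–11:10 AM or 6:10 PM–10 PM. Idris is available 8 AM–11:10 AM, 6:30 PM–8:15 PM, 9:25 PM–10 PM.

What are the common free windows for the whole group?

09:40-11:10, 18:30-20:15

Ugo ∩ Keanu: 09:40-11:10, 18:10-21:25.
Ugo ∩ Keanu ∩ Idris: 09:40-11:10, 18:30-20:15.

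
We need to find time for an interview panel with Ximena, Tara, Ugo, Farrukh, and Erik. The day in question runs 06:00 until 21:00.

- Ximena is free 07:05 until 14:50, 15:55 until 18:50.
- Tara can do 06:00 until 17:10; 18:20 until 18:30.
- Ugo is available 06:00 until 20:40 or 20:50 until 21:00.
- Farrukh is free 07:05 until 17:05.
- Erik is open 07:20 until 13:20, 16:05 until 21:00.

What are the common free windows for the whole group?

07:20-13:20, 16:05-17:05

Ximena ∩ Tara: 07:05-14:50, 15:55-17:10, 18:20-18:30.
Ximena ∩ Tara ∩ Ugo: 07:05-14:50, 15:55-17:10, 18:20-18:30.
Ximena ∩ Tara ∩ Ugo ∩ Farrukh: 07:05-14:50, 15:55-17:05.
Ximena ∩ Tara ∩ Ugo ∩ Farrukh ∩ Erik: 07:20-13:20, 16:05-17:05.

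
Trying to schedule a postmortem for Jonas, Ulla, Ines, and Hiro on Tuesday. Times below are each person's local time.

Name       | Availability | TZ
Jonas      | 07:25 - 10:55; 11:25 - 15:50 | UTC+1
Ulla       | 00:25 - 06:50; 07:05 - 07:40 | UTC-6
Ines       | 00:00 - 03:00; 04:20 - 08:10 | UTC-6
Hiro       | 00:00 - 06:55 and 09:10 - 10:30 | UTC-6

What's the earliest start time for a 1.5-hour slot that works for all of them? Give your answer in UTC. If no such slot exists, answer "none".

06:25

Jonas in UTC: 06:25-09:55, 10:25-14:50 (subtract 1h to convert from UTC+1).
Ulla in UTC: 06:25-12:50, 13:05-13:40 (add 6h to convert from UTC-6).
Ines in UTC: 06:00-09:00, 10:20-14:10 (add 6h to convert from UTC-6).
Hiro in UTC: 06:00-12:55, 15:10-16:30 (add 6h to convert from UTC-6).
Jonas ∩ Ulla: 06:25-09:55, 10:25-12:50, 13:05-13:40.
Jonas ∩ Ulla ∩ Ines: 06:25-09:00, 10:25-12:50, 13:05-13:40.
Jonas ∩ Ulla ∩ Ines ∩ Hiro: 06:25-09:00, 10:25-12:50.
The first common window of at least 90 minutes is 06:25-09:00, so the earliest start is 06:25.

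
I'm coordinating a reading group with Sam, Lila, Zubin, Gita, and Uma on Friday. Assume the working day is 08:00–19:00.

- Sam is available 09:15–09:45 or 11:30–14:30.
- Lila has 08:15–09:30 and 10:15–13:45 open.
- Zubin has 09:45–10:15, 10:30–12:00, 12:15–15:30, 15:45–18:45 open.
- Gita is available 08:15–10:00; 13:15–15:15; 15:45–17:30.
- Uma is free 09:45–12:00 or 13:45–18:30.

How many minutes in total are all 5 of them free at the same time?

0

Sam ∩ Lila: 09:15-09:30, 11:30-13:45.
Sam ∩ Lila ∩ Zubin: 11:30-12:00, 12:15-13:45.
Sam ∩ Lila ∩ Zubin ∩ Gita: 13:15-13:45.
Sam ∩ Lila ∩ Zubin ∩ Gita ∩ Uma: ∅.
There is no time when everyone is free.
There is no common window, so the total is 0 minutes.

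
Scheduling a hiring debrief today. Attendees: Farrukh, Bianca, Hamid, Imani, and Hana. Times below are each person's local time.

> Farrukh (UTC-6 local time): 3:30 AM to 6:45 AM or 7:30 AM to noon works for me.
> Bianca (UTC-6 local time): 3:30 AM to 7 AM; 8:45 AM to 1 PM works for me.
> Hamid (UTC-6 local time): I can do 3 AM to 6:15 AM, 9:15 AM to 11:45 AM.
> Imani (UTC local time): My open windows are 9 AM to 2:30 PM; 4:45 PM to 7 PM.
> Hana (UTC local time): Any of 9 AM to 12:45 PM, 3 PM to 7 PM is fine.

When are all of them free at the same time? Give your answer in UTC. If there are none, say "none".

Farrukh in UTC: 09:30-12:45, 13:30-18:00 (add 6h to convert from UTC-6).
Bianca in UTC: 09:30-13:00, 14:45-19:00 (add 6h to convert from UTC-6).
Hamid in UTC: 09:00-12:15, 15:15-17:45 (add 6h to convert from UTC-6).
Imani in UTC: 09:00-14:30, 16:45-19:00.
Hana in UTC: 09:00-12:45, 15:00-19:00.
Farrukh ∩ Bianca: 09:30-12:45, 14:45-18:00.
Farrukh ∩ Bianca ∩ Hamid: 09:30-12:15, 15:15-17:45.
Farrukh ∩ Bianca ∩ Hamid ∩ Imani: 09:30-12:15, 16:45-17:45.
Farrukh ∩ Bianca ∩ Hamid ∩ Imani ∩ Hana: 09:30-12:15, 16:45-17:45.
So the common availability across everyone is 09:30-12:15, 16:45-17:45.

09:30-12:15, 16:45-17:45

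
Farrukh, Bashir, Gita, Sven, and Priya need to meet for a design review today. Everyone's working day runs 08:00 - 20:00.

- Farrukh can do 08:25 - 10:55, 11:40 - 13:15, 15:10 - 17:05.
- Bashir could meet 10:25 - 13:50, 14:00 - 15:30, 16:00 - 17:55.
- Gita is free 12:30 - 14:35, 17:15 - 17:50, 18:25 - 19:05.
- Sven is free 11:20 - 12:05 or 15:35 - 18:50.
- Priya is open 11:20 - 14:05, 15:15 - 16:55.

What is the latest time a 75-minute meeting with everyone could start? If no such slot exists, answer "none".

Farrukh ∩ Bashir: 10:25-10:55, 11:40-13:15, 15:10-15:30, 16:00-17:05.
Farrukh ∩ Bashir ∩ Gita: 12:30-13:15.
Farrukh ∩ Bashir ∩ Gita ∩ Sven: ∅.
Farrukh ∩ Bashir ∩ Gita ∩ Sven ∩ Priya: ∅.
There is no time when everyone is free.
No common window is at least 75 minutes long.

none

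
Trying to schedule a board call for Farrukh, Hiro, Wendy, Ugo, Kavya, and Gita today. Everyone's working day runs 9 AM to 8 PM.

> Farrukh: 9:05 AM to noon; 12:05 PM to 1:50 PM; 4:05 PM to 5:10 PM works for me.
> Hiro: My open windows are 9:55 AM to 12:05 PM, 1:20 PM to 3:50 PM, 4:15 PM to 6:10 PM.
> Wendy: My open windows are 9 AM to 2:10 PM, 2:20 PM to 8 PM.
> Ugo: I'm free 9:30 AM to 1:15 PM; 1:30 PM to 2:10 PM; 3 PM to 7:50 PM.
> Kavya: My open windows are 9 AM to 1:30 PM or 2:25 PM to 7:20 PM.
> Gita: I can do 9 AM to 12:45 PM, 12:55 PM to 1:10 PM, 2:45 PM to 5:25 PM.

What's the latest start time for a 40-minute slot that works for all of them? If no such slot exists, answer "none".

16:30

Farrukh ∩ Hiro: 09:55-12:00, 13:20-13:50, 16:15-17:10.
Farrukh ∩ Hiro ∩ Wendy: 09:55-12:00, 13:20-13:50, 16:15-17:10.
Farrukh ∩ Hiro ∩ Wendy ∩ Ugo: 09:55-12:00, 13:30-13:50, 16:15-17:10.
Farrukh ∩ Hiro ∩ Wendy ∩ Ugo ∩ Kavya: 09:55-12:00, 16:15-17:10.
Farrukh ∩ Hiro ∩ Wendy ∩ Ugo ∩ Kavya ∩ Gita: 09:55-12:00, 16:15-17:10.
Those are the intersection windows.
The last common window of at least 40 minutes is 16:15-17:10; a 40-minute meeting can start as late as 16:30 and still end by 17:10.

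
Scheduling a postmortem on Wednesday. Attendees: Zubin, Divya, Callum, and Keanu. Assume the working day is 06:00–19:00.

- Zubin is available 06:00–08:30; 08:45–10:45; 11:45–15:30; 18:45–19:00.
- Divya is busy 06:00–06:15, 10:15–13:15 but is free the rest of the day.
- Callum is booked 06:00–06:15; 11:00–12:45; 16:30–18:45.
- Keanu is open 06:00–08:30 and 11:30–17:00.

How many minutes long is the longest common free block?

Zubin free: 06:00-08:30, 08:45-10:45, 11:45-15:30, 18:45-19:00.
Divya free: 06:15-10:15, 13:15-19:00 (invert busy blocks within the working day).
Callum free: 06:15-11:00, 12:45-16:30, 18:45-19:00 (invert busy blocks within the working day).
Keanu free: 06:00-08:30, 11:30-17:00.
Zubin ∩ Divya: 06:15-08:30, 08:45-10:15, 13:15-15:30, 18:45-19:00.
Zubin ∩ Divya ∩ Callum: 06:15-08:30, 08:45-10:15, 13:15-15:30, 18:45-19:00.
Zubin ∩ Divya ∩ Callum ∩ Keanu: 06:15-08:30, 13:15-15:30.
The longest is 06:15-08:30 at 135 minutes.

135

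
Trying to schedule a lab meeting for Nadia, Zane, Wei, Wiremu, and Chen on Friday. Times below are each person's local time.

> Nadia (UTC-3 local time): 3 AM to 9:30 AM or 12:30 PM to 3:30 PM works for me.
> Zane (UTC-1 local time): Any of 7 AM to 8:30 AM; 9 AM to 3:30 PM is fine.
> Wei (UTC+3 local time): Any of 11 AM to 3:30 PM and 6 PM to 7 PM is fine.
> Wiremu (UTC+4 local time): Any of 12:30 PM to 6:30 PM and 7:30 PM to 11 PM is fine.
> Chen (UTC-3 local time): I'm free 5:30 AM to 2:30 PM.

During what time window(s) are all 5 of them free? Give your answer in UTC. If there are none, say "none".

Nadia in UTC: 06:00-12:30, 15:30-18:30 (add 3h to convert from UTC-3).
Zane in UTC: 08:00-09:30, 10:00-16:30 (add 1h to convert from UTC-1).
Wei in UTC: 08:00-12:30, 15:00-16:00 (subtract 3h to convert from UTC+3).
Wiremu in UTC: 08:30-14:30, 15:30-19:00 (subtract 4h to convert from UTC+4).
Chen in UTC: 08:30-17:30 (add 3h to convert from UTC-3).
Nadia ∩ Zane: 08:00-09:30, 10:00-12:30, 15:30-16:30.
Nadia ∩ Zane ∩ Wei: 08:00-09:30, 10:00-12:30, 15:30-16:00.
Nadia ∩ Zane ∩ Wei ∩ Wiremu: 08:30-09:30, 10:00-12:30, 15:30-16:00.
Nadia ∩ Zane ∩ Wei ∩ Wiremu ∩ Chen: 08:30-09:30, 10:00-12:30, 15:30-16:00.

08:30-09:30, 10:00-12:30, 15:30-16:00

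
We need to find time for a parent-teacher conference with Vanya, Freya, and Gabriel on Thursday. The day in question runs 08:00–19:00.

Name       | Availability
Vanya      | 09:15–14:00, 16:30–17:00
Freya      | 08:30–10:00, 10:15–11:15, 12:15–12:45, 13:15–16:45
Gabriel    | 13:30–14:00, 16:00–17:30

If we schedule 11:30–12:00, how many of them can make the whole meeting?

Vanya can make the full 11:30-12:00 slot — that's 1.

1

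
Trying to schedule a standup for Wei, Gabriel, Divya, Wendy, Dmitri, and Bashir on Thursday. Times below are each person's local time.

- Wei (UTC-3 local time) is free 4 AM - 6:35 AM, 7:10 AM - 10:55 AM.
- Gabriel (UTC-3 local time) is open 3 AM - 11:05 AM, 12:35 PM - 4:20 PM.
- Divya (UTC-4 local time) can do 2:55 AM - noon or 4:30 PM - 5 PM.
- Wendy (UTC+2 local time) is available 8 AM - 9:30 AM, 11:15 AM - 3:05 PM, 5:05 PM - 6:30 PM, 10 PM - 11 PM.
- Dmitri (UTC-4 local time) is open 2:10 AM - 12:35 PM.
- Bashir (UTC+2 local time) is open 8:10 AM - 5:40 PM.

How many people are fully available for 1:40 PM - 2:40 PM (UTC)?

Wei in UTC: 07:00-09:35, 10:10-13:55 (add 3h to convert from UTC-3).
Gabriel in UTC: 06:00-14:05, 15:35-19:20 (add 3h to convert from UTC-3).
Divya in UTC: 06:55-16:00, 20:30-21:00 (add 4h to convert from UTC-4).
Wendy in UTC: 06:00-07:30, 09:15-13:05, 15:05-16:30, 20:00-21:00 (subtract 2h to convert from UTC+2).
Dmitri in UTC: 06:10-16:35 (add 4h to convert from UTC-4).
Bashir in UTC: 06:10-15:40 (subtract 2h to convert from UTC+2).
Divya, Dmitri, and Bashir can make the full 13:40-14:40 slot — that's 3.

3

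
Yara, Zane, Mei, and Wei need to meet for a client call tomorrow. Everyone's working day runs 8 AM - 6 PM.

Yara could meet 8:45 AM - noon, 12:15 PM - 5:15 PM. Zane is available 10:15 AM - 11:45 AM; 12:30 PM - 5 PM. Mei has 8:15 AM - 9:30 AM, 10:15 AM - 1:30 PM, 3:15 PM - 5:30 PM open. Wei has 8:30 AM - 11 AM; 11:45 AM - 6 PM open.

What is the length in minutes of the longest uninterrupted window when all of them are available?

105

Yara ∩ Zane: 10:15-11:45, 12:30-17:00.
Yara ∩ Zane ∩ Mei: 10:15-11:45, 12:30-13:30, 15:15-17:00.
Yara ∩ Zane ∩ Mei ∩ Wei: 10:15-11:00, 12:30-13:30, 15:15-17:00.
Those are the intersection windows.
The longest is 15:15-17:00 at 105 minutes.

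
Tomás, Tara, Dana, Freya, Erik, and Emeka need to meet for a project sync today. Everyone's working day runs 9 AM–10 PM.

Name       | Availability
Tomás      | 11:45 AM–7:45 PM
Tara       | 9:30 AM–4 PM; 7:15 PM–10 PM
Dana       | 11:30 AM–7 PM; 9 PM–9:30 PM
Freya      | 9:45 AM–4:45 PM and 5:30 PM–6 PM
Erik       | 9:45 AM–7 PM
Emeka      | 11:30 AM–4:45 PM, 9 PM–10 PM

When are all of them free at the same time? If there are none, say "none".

Tomás ∩ Tara: 11:45-16:00, 19:15-19:45.
Tomás ∩ Tara ∩ Dana: 11:45-16:00.
Tomás ∩ Tara ∩ Dana ∩ Freya: 11:45-16:00.
Tomás ∩ Tara ∩ Dana ∩ Freya ∩ Erik: 11:45-16:00.
Tomás ∩ Tara ∩ Dana ∩ Freya ∩ Erik ∩ Emeka: 11:45-16:00.

11:45-16:00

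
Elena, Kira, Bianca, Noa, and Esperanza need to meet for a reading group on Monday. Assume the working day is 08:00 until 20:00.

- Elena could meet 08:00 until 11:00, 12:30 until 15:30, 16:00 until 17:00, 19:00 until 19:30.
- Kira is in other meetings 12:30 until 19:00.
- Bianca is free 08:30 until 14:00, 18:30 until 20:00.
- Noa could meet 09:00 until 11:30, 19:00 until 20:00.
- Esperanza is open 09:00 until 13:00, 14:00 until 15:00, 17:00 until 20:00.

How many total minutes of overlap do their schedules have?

Elena free: 08:00-11:00, 12:30-15:30, 16:00-17:00, 19:00-19:30.
Kira free: 08:00-12:30, 19:00-20:00 (invert busy blocks within the working day).
Bianca free: 08:30-14:00, 18:30-20:00.
Noa free: 09:00-11:30, 19:00-20:00.
Esperanza free: 09:00-13:00, 14:00-15:00, 17:00-20:00.
Elena ∩ Kira: 08:00-11:00, 19:00-19:30.
Elena ∩ Kira ∩ Bianca: 08:30-11:00, 19:00-19:30.
Elena ∩ Kira ∩ Bianca ∩ Noa: 09:00-11:00, 19:00-19:30.
Elena ∩ Kira ∩ Bianca ∩ Noa ∩ Esperanza: 09:00-11:00, 19:00-19:30.
Summing the common windows: 120 + 30 = 150 minutes.

150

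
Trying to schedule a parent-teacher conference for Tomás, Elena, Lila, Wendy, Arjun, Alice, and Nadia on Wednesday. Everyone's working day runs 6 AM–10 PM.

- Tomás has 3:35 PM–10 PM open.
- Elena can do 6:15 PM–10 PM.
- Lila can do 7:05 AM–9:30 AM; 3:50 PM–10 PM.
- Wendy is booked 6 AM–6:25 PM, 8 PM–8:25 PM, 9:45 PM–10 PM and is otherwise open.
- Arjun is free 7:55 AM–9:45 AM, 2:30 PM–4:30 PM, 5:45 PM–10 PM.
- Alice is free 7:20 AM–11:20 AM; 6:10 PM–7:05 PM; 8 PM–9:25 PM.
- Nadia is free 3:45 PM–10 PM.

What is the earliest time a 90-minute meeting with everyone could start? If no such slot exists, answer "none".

Tomás free: 15:35-22:00.
Elena free: 18:15-22:00.
Lila free: 07:05-09:30, 15:50-22:00.
Wendy free: 18:25-20:00, 20:25-21:45 (invert busy blocks within the working day).
Arjun free: 07:55-09:45, 14:30-16:30, 17:45-22:00.
Alice free: 07:20-11:20, 18:10-19:05, 20:00-21:25.
Nadia free: 15:45-22:00.
Tomás ∩ Elena: 18:15-22:00.
Tomás ∩ Elena ∩ Lila: 18:15-22:00.
Tomás ∩ Elena ∩ Lila ∩ Wendy: 18:25-20:00, 20:25-21:45.
Tomás ∩ Elena ∩ Lila ∩ Wendy ∩ Arjun: 18:25-20:00, 20:25-21:45.
Tomás ∩ Elena ∩ Lila ∩ Wendy ∩ Arjun ∩ Alice: 18:25-19:05, 20:25-21:25.
Tomás ∩ Elena ∩ Lila ∩ Wendy ∩ Arjun ∩ Alice ∩ Nadia: 18:25-19:05, 20:25-21:25.
Those are the intersection windows.
No common window is at least 90 minutes long.

none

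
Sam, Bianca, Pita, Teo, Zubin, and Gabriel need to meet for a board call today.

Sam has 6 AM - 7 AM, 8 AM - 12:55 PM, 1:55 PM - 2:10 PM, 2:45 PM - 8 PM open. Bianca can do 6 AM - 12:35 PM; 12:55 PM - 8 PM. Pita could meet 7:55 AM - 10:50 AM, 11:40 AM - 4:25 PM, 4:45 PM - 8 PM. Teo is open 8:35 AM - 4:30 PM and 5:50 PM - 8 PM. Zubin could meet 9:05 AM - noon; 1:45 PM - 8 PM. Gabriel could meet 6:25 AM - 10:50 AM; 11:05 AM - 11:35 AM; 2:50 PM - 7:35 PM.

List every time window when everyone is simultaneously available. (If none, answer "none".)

Sam ∩ Bianca: 06:00-07:00, 08:00-12:35, 13:55-14:10, 14:45-20:00.
Sam ∩ Bianca ∩ Pita: 08:00-10:50, 11:40-12:35, 13:55-14:10, 14:45-16:25, 16:45-20:00.
Sam ∩ Bianca ∩ Pita ∩ Teo: 08:35-10:50, 11:40-12:35, 13:55-14:10, 14:45-16:25, 17:50-20:00.
Sam ∩ Bianca ∩ Pita ∩ Teo ∩ Zubin: 09:05-10:50, 11:40-12:00, 13:55-14:10, 14:45-16:25, 17:50-20:00.
Sam ∩ Bianca ∩ Pita ∩ Teo ∩ Zubin ∩ Gabriel: 09:05-10:50, 14:50-16:25, 17:50-19:35.

09:05-10:50, 14:50-16:25, 17:50-19:35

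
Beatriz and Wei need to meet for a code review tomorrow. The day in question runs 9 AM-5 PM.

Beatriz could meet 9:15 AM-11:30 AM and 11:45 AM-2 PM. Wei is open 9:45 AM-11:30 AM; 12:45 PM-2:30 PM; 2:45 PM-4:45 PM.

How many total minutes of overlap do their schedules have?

Beatriz ∩ Wei: 09:45-11:30, 12:45-14:00.
Summing the common windows: 105 + 75 = 180 minutes.

180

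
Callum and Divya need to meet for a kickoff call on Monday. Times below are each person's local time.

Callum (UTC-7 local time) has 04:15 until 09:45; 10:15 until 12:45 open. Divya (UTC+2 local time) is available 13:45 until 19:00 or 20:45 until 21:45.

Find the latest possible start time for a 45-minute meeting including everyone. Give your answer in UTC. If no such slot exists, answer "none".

19:00

Callum in UTC: 11:15-16:45, 17:15-19:45 (add 7h to convert from UTC-7).
Divya in UTC: 11:45-17:00, 18:45-19:45 (subtract 2h to convert from UTC+2).
Callum ∩ Divya: 11:45-16:45, 18:45-19:45.
The last common window of at least 45 minutes is 18:45-19:45; a 45-minute meeting can start as late as 19:00 and still end by 19:45.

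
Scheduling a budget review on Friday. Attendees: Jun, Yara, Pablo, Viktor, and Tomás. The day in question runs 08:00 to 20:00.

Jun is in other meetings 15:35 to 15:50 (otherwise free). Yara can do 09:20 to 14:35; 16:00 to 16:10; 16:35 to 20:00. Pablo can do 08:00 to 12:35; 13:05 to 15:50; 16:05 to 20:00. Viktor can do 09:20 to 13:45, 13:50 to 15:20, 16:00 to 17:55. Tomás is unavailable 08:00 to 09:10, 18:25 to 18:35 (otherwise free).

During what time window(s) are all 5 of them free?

Jun free: 08:00-15:35, 15:50-20:00 (invert busy blocks within the working day).
Yara free: 09:20-14:35, 16:00-16:10, 16:35-20:00.
Pablo free: 08:00-12:35, 13:05-15:50, 16:05-20:00.
Viktor free: 09:20-13:45, 13:50-15:20, 16:00-17:55.
Tomás free: 09:10-18:25, 18:35-20:00 (invert busy blocks within the working day).
Jun ∩ Yara: 09:20-14:35, 16:00-16:10, 16:35-20:00.
Jun ∩ Yara ∩ Pablo: 09:20-12:35, 13:05-14:35, 16:05-16:10, 16:35-20:00.
Jun ∩ Yara ∩ Pablo ∩ Viktor: 09:20-12:35, 13:05-13:45, 13:50-14:35, 16:05-16:10, 16:35-17:55.
Jun ∩ Yara ∩ Pablo ∩ Viktor ∩ Tomás: 09:20-12:35, 13:05-13:45, 13:50-14:35, 16:05-16:10, 16:35-17:55.

09:20-12:35, 13:05-13:45, 13:50-14:35, 16:05-16:10, 16:35-17:55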